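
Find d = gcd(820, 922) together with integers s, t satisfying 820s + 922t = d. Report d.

2

Apply Euclid's algorithm to 922 and 820:
922 = 1·820 + 102
820 = 8·102 + 4
102 = 25·4 + 2
4 = 2·2 + 0
gcd(820, 922) = 2.
Express as a combination:
2 = 102 − 25·4
2 = −25·820 + 201·102
2 = 201·922 − 226·820
So 2 = (201)·922 + (-226)·820.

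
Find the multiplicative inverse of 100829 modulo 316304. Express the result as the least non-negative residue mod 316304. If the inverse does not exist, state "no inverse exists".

182933

Run Euclid on (316304, 100829):
316304 = 3*100829 + 13817
100829 = 7*13817 + 4110
13817 = 3*4110 + 1487
4110 = 2*1487 + 1136
1487 = 1*1136 + 351
1136 = 3*351 + 83
351 = 4*83 + 19
83 = 4*19 + 7
19 = 2*7 + 5
7 = 1*5 + 2
5 = 2*2 + 1
2 = 2*1 + 0
The gcd is 1. Working backward:
1 = 5 − 2·2
1 = −2·7 + 3·5
1 = 3·19 − 8·7
1 = −8·83 + 35·19
1 = 35·351 − 148·83
1 = −148·1136 + 479·351
1 = 479·1487 − 627·1136
1 = −627·4110 + 1733·1487
1 = 1733·13817 − 5826·4110
1 = −5826·100829 + 42515·13817
1 = 42515·316304 − 133371·100829
So 100829·(-133371) ≡ 1 (mod 316304), and -133371 ≡ 182933 (mod 316304).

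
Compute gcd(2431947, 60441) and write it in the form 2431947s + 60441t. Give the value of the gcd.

3

Apply Euclid's algorithm to 2431947 and 60441:
2431947 = 40·60441 + 14307
60441 = 4·14307 + 3213
14307 = 4·3213 + 1455
3213 = 2·1455 + 303
1455 = 4·303 + 243
303 = 1·243 + 60
243 = 4·60 + 3
60 = 20·3 + 0
gcd(2431947, 60441) = 3.
Working backward:
3 = 243 − 4·60
3 = −4·303 + 5·243
3 = 5·1455 − 24·303
3 = −24·3213 + 53·1455
3 = 53·14307 − 236·3213
3 = −236·60441 + 997·14307
3 = 997·2431947 − 40116·60441
So 3 = (997)·2431947 + (-40116)·60441.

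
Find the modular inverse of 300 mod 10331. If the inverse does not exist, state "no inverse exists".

Extended Euclidean algorithm:
10331 = 34×300 + 131
300 = 2×131 + 38
131 = 3×38 + 17
38 = 2×17 + 4
17 = 4×4 + 1
4 = 4×1 + 0
The gcd is 1. Working backward:
1 = 17 − 4·4
1 = −4·38 + 9·17
1 = 9·131 − 31·38
1 = −31·300 + 71·131
1 = 71·10331 − 2445·300
Thus 300·(-2445) ≡ 1 (mod 10331); reducing, -2445 mod 10331 = 7886.

7886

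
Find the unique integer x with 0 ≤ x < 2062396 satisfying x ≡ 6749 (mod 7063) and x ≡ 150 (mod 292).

Write x = 6749 + 7063·k. Then 7063·k ≡ 150 − 6749 ≡ 117 (mod 292).
Need 7063⁻¹ mod 292. Extended Euclid on (292, 55):
292 = 5×55 + 17
55 = 3×17 + 4
17 = 4×4 + 1
4 = 4×1 + 0
Back-substitute:
1 = 17 − 4·4
1 = −4·55 + 13·17
1 = 13·292 − 69·55
7063⁻¹ ≡ 223 (mod 292), so k ≡ 223·117 ≡ 103 (mod 292).
x = 6749 + 7063·103 = 734238.

734238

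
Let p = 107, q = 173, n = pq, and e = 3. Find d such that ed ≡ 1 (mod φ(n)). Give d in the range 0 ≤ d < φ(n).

φ(n) = (p−1)(q−1) = 106·172 = 18232.
Need d with 3·d ≡ 1 (mod 18232). Apply the extended Euclidean algorithm:
18232 = 6077×3 + 1
3 = 3×1 + 0
Back-substitute:
1 = 18232 − 6077·3
So 3·(-6077) ≡ 1 (mod 18232), hence d ≡ -6077 ≡ 12155 (mod 18232).

12155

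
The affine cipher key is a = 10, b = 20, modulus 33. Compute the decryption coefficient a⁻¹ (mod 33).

Extended Euclidean algorithm:
33 = 3·10 + 3
10 = 3·3 + 1
3 = 3·1 + 0
Since gcd(10, 33) = 1, back-substitute to write 1 as a combination:
1 = 10 − 3·3
1 = −3·33 + 10·10
So 10·10 ≡ 1 (mod 33).

10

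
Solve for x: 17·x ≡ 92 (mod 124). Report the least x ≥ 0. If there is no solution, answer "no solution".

20

First find gcd(17, 124):
124 = 7*17 + 5
17 = 3*5 + 2
5 = 2*2 + 1
2 = 2*1 + 0
gcd = 1, so a unique solution mod 124 exists.
Back-substitute for the Bézout coefficients:
1 = 5 − 2·2
1 = −2·17 + 7·5
1 = 7·124 − 51·17
So 17·(-51) ≡ 1 (mod 124), giving 17⁻¹ ≡ 73.
x ≡ 17⁻¹·92 ≡ 73·92 ≡ 20 (mod 124).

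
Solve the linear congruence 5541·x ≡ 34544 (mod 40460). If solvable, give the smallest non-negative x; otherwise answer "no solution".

26724

First find gcd(5541, 40460):
40460 = 7*5541 + 1673
5541 = 3*1673 + 522
1673 = 3*522 + 107
522 = 4*107 + 94
107 = 1*94 + 13
94 = 7*13 + 3
13 = 4*3 + 1
3 = 3*1 + 0
gcd = 1, so a unique solution mod 40460 exists.
Back-substitute for the Bézout coefficients:
1 = 13 − 4·3
1 = −4·94 + 29·13
1 = 29·107 − 33·94
1 = −33·522 + 161·107
1 = 161·1673 − 516·522
1 = −516·5541 + 1709·1673
1 = 1709·40460 − 12479·5541
So 5541·(-12479) ≡ 1 (mod 40460), giving 5541⁻¹ ≡ 27981.
x ≡ 5541⁻¹·34544 ≡ 27981·34544 ≡ 26724 (mod 40460).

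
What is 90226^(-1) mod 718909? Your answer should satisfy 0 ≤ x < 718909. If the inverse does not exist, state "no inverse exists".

Extended Euclidean algorithm:
718909 = 7·90226 + 87327
90226 = 1·87327 + 2899
87327 = 30·2899 + 357
2899 = 8·357 + 43
357 = 8·43 + 13
43 = 3·13 + 4
13 = 3·4 + 1
4 = 4·1 + 0
Since gcd(90226, 718909) = 1, back-substitute to write 1 as a combination:
1 = 13 − 3·4
1 = −3·43 + 10·13
1 = 10·357 − 83·43
1 = −83·2899 + 674·357
1 = 674·87327 − 20303·2899
1 = −20303·90226 + 20977·87327
1 = 20977·718909 − 167142·90226
Hence 90226⁻¹ ≡ -167142 ≡ 551767 (mod 718909).

551767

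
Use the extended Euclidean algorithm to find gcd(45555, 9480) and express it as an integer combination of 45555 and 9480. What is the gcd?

15

Repeated division:
45555 = 4*9480 + 7635
9480 = 1*7635 + 1845
7635 = 4*1845 + 255
1845 = 7*255 + 60
255 = 4*60 + 15
60 = 4*15 + 0
gcd(45555, 9480) = 15.
Working backward:
15 = 255 − 4·60
15 = −4·1845 + 29·255
15 = 29·7635 − 120·1845
15 = −120·9480 + 149·7635
15 = 149·45555 − 716·9480
So 15 = (149)·45555 + (-716)·9480.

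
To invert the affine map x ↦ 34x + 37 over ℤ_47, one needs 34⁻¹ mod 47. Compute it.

Run Euclid on (47, 34):
47 = 1*34 + 13
34 = 2*13 + 8
13 = 1*8 + 5
8 = 1*5 + 3
5 = 1*3 + 2
3 = 1*2 + 1
2 = 2*1 + 0
gcd = 1, so the inverse exists. Back-substitute:
1 = 3 − 2
1 = −5 + 2·3
1 = 2·8 − 3·5
1 = −3·13 + 5·8
1 = 5·34 − 13·13
1 = −13·47 + 18·34
So 34·18 ≡ 1 (mod 47).

18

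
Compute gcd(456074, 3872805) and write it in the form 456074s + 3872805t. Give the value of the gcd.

Euclidean algorithm:
3872805 = 8*456074 + 224213
456074 = 2*224213 + 7648
224213 = 29*7648 + 2421
7648 = 3*2421 + 385
2421 = 6*385 + 111
385 = 3*111 + 52
111 = 2*52 + 7
52 = 7*7 + 3
7 = 2*3 + 1
3 = 3*1 + 0
gcd(456074, 3872805) = 1.
Express as a combination:
1 = 7 − 2·3
1 = −2·52 + 15·7
1 = 15·111 − 32·52
1 = −32·385 + 111·111
1 = 111·2421 − 698·385
1 = −698·7648 + 2205·2421
1 = 2205·224213 − 64643·7648
1 = −64643·456074 + 131491·224213
1 = 131491·3872805 − 1116571·456074
So 1 = (131491)·3872805 + (-1116571)·456074.

1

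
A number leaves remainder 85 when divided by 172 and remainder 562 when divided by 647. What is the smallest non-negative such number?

Write x = 85 + 172·k. Then 172·k ≡ 562 − 85 ≡ 477 (mod 647).
Need 172⁻¹ mod 647. Extended Euclid on (647, 172):
647 = 3×172 + 131
172 = 1×131 + 41
131 = 3×41 + 8
41 = 5×8 + 1
8 = 8×1 + 0
Back-substitute:
1 = 41 − 5·8
1 = −5·131 + 16·41
1 = 16·172 − 21·131
1 = −21·647 + 79·172
172⁻¹ ≡ 79 (mod 647), so k ≡ 79·477 ≡ 157 (mod 647).
x = 85 + 172·157 = 27089.

27089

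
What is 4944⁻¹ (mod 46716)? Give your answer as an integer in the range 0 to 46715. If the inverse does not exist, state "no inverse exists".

no inverse exists

Euclidean algorithm on 46716, 4944:
46716 = 9×4944 + 2220
4944 = 2×2220 + 504
2220 = 4×504 + 204
504 = 2×204 + 96
204 = 2×96 + 12
96 = 8×12 + 0
The gcd is 12, not 1, hence no inverse exists.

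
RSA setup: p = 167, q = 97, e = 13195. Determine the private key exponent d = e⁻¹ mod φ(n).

7843

φ(n) = (p−1)(q−1) = 166·96 = 15936.
Need d with 13195·d ≡ 1 (mod 15936). Apply the extended Euclidean algorithm:
15936 = 1×13195 + 2741
13195 = 4×2741 + 2231
2741 = 1×2231 + 510
2231 = 4×510 + 191
510 = 2×191 + 128
191 = 1×128 + 63
128 = 2×63 + 2
63 = 31×2 + 1
2 = 2×1 + 0
Back-substitute:
1 = 63 − 31·2
1 = −31·128 + 63·63
1 = 63·191 − 94·128
1 = −94·510 + 251·191
1 = 251·2231 − 1098·510
1 = −1098·2741 + 1349·2231
1 = 1349·13195 − 6494·2741
1 = −6494·15936 + 7843·13195
So 13195·7843 ≡ 1 (mod 15936), hence d = 7843.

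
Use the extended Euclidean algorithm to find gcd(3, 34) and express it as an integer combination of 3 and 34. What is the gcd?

Apply Euclid's algorithm to 34 and 3:
34 = 11*3 + 1
3 = 3*1 + 0
gcd(3, 34) = 1.
Working backward:
1 = 34 − 11·3
So 1 = (1)·34 + (-11)·3.

1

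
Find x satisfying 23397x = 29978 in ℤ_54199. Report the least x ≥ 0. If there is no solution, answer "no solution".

50158

First find gcd(23397, 54199):
54199 = 2*23397 + 7405
23397 = 3*7405 + 1182
7405 = 6*1182 + 313
1182 = 3*313 + 243
313 = 1*243 + 70
243 = 3*70 + 33
70 = 2*33 + 4
33 = 8*4 + 1
4 = 4*1 + 0
gcd = 1, so a unique solution mod 54199 exists.
Back-substitute for the Bézout coefficients:
1 = 33 − 8·4
1 = −8·70 + 17·33
1 = 17·243 − 59·70
1 = −59·313 + 76·243
1 = 76·1182 − 287·313
1 = −287·7405 + 1798·1182
1 = 1798·23397 − 5681·7405
1 = −5681·54199 + 13160·23397
So 23397·(13160) ≡ 1 (mod 54199), giving 23397⁻¹ ≡ 13160.
x ≡ 23397⁻¹·29978 ≡ 13160·29978 ≡ 50158 (mod 54199).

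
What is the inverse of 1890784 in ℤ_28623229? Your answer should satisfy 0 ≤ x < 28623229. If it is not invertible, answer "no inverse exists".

gcd(28623229, 1890784) by repeated division:
28623229 = 15*1890784 + 261469
1890784 = 7*261469 + 60501
261469 = 4*60501 + 19465
60501 = 3*19465 + 2106
19465 = 9*2106 + 511
2106 = 4*511 + 62
511 = 8*62 + 15
62 = 4*15 + 2
15 = 7*2 + 1
2 = 2*1 + 0
The gcd is 1. Working backward:
1 = 15 − 7·2
1 = −7·62 + 29·15
1 = 29·511 − 239·62
1 = −239·2106 + 985·511
1 = 985·19465 − 9104·2106
1 = −9104·60501 + 28297·19465
1 = 28297·261469 − 122292·60501
1 = −122292·1890784 + 884341·261469
1 = 884341·28623229 − 13387407·1890784
So 1890784·(-13387407) ≡ 1 (mod 28623229), and -13387407 ≡ 15235822 (mod 28623229).

15235822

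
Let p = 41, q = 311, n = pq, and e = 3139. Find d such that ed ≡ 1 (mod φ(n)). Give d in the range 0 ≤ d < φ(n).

3259

φ(n) = (p−1)(q−1) = 40·310 = 12400.
Need d with 3139·d ≡ 1 (mod 12400). Apply the extended Euclidean algorithm:
12400 = 3*3139 + 2983
3139 = 1*2983 + 156
2983 = 19*156 + 19
156 = 8*19 + 4
19 = 4*4 + 3
4 = 1*3 + 1
3 = 3*1 + 0
Back-substitute:
1 = 4 − 3
1 = −19 + 5·4
1 = 5·156 − 41·19
1 = −41·2983 + 784·156
1 = 784·3139 − 825·2983
1 = −825·12400 + 3259·3139
So 3139·3259 ≡ 1 (mod 12400), hence d = 3259.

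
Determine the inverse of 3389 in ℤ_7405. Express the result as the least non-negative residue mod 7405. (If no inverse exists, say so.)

Run Euclid on (7405, 3389):
7405 = 2·3389 + 627
3389 = 5·627 + 254
627 = 2·254 + 119
254 = 2·119 + 16
119 = 7·16 + 7
16 = 2·7 + 2
7 = 3·2 + 1
2 = 2·1 + 0
The gcd is 1. Working backward:
1 = 7 − 3·2
1 = −3·16 + 7·7
1 = 7·119 − 52·16
1 = −52·254 + 111·119
1 = 111·627 − 274·254
1 = −274·3389 + 1481·627
1 = 1481·7405 − 3236·3389
Hence 3389⁻¹ ≡ -3236 ≡ 4169 (mod 7405).

4169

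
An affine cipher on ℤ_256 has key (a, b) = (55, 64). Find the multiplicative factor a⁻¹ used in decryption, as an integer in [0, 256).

Run Euclid on (256, 55):
256 = 4*55 + 36
55 = 1*36 + 19
36 = 1*19 + 17
19 = 1*17 + 2
17 = 8*2 + 1
2 = 2*1 + 0
Since gcd(55, 256) = 1, back-substitute to write 1 as a combination:
1 = 17 − 8·2
1 = −8·19 + 9·17
1 = 9·36 − 17·19
1 = −17·55 + 26·36
1 = 26·256 − 121·55
So 55·(-121) ≡ 1 (mod 256), and -121 ≡ 135 (mod 256).

135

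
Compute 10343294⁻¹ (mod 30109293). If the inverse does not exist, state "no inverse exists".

gcd(30109293, 10343294) by repeated division:
30109293 = 2·10343294 + 9422705
10343294 = 1·9422705 + 920589
9422705 = 10·920589 + 216815
920589 = 4·216815 + 53329
216815 = 4·53329 + 3499
53329 = 15·3499 + 844
3499 = 4·844 + 123
844 = 6·123 + 106
123 = 1·106 + 17
106 = 6·17 + 4
17 = 4·4 + 1
4 = 4·1 + 0
The gcd is 1. Working backward:
1 = 17 − 4·4
1 = −4·106 + 25·17
1 = 25·123 − 29·106
1 = −29·844 + 199·123
1 = 199·3499 − 825·844
1 = −825·53329 + 12574·3499
1 = 12574·216815 − 51121·53329
1 = −51121·920589 + 217058·216815
1 = 217058·9422705 − 2221701·920589
1 = −2221701·10343294 + 2438759·9422705
1 = 2438759·30109293 − 7099219·10343294
Thus 10343294·(-7099219) ≡ 1 (mod 30109293); reducing, -7099219 mod 30109293 = 23010074.

23010074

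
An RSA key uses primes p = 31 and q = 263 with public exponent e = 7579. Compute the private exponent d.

979

φ(n) = (p−1)(q−1) = 30·262 = 7860.
Need d with 7579·d ≡ 1 (mod 7860). Apply the extended Euclidean algorithm:
7860 = 1*7579 + 281
7579 = 26*281 + 273
281 = 1*273 + 8
273 = 34*8 + 1
8 = 8*1 + 0
Back-substitute:
1 = 273 − 34·8
1 = −34·281 + 35·273
1 = 35·7579 − 944·281
1 = −944·7860 + 979·7579
So 7579·979 ≡ 1 (mod 7860), hence d = 979.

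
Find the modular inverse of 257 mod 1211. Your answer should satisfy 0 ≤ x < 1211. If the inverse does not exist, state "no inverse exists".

311

gcd(1211, 257) by repeated division:
1211 = 4*257 + 183
257 = 1*183 + 74
183 = 2*74 + 35
74 = 2*35 + 4
35 = 8*4 + 3
4 = 1*3 + 1
3 = 3*1 + 0
Since gcd(257, 1211) = 1, back-substitute to write 1 as a combination:
1 = 4 − 3
1 = −35 + 9·4
1 = 9·74 − 19·35
1 = −19·183 + 47·74
1 = 47·257 − 66·183
1 = −66·1211 + 311·257
So 257·311 ≡ 1 (mod 1211).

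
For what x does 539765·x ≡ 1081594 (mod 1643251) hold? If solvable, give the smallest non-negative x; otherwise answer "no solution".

First find gcd(539765, 1643251):
1643251 = 3×539765 + 23956
539765 = 22×23956 + 12733
23956 = 1×12733 + 11223
12733 = 1×11223 + 1510
11223 = 7×1510 + 653
1510 = 2×653 + 204
653 = 3×204 + 41
204 = 4×41 + 40
41 = 1×40 + 1
40 = 40×1 + 0
gcd = 1, so a unique solution mod 1643251 exists.
Back-substitute for the Bézout coefficients:
1 = 41 − 40
1 = −204 + 5·41
1 = 5·653 − 16·204
1 = −16·1510 + 37·653
1 = 37·11223 − 275·1510
1 = −275·12733 + 312·11223
1 = 312·23956 − 587·12733
1 = −587·539765 + 13226·23956
1 = 13226·1643251 − 40265·539765
So 539765·(-40265) ≡ 1 (mod 1643251), giving 539765⁻¹ ≡ 1602986.
x ≡ 539765⁻¹·1081594 ≡ 1602986·1081594 ≡ 698843 (mod 1643251).

698843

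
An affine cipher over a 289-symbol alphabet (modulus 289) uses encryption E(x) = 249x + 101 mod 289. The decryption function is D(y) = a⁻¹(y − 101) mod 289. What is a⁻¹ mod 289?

65

Run Euclid on (289, 249):
289 = 1·249 + 40
249 = 6·40 + 9
40 = 4·9 + 4
9 = 2·4 + 1
4 = 4·1 + 0
The gcd is 1. Working backward:
1 = 9 − 2·4
1 = −2·40 + 9·9
1 = 9·249 − 56·40
1 = −56·289 + 65·249
So 249·65 ≡ 1 (mod 289).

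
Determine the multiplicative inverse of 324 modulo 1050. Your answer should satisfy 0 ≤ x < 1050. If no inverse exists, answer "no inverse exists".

no inverse exists

Compute gcd(324, 1050):
1050 = 3*324 + 78
324 = 4*78 + 12
78 = 6*12 + 6
12 = 2*6 + 0
gcd(324, 1050) = 6 ≠ 1, so 324 has no multiplicative inverse modulo 1050.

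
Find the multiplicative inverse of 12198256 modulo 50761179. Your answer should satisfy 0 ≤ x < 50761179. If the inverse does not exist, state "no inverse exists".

no inverse exists

Euclidean algorithm on 50761179, 12198256:
50761179 = 4·12198256 + 1968155
12198256 = 6·1968155 + 389326
1968155 = 5·389326 + 21525
389326 = 18·21525 + 1876
21525 = 11·1876 + 889
1876 = 2·889 + 98
889 = 9·98 + 7
98 = 14·7 + 0
Since gcd = 7 > 1, 12198256 is not a unit mod 50761179.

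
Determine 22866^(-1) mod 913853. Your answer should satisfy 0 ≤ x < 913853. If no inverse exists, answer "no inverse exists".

212497

Run Euclid on (913853, 22866):
913853 = 39·22866 + 22079
22866 = 1·22079 + 787
22079 = 28·787 + 43
787 = 18·43 + 13
43 = 3·13 + 4
13 = 3·4 + 1
4 = 4·1 + 0
gcd = 1, so the inverse exists. Back-substitute:
1 = 13 − 3·4
1 = −3·43 + 10·13
1 = 10·787 − 183·43
1 = −183·22079 + 5134·787
1 = 5134·22866 − 5317·22079
1 = −5317·913853 + 212497·22866
So 22866·212497 ≡ 1 (mod 913853).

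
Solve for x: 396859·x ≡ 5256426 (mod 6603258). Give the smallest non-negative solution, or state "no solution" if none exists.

6386268

First find gcd(396859, 6603258):
6603258 = 16·396859 + 253514
396859 = 1·253514 + 143345
253514 = 1·143345 + 110169
143345 = 1·110169 + 33176
110169 = 3·33176 + 10641
33176 = 3·10641 + 1253
10641 = 8·1253 + 617
1253 = 2·617 + 19
617 = 32·19 + 9
19 = 2·9 + 1
9 = 9·1 + 0
gcd = 1, so a unique solution mod 6603258 exists.
Back-substitute for the Bézout coefficients:
1 = 19 − 2·9
1 = −2·617 + 65·19
1 = 65·1253 − 132·617
1 = −132·10641 + 1121·1253
1 = 1121·33176 − 3495·10641
1 = −3495·110169 + 11606·33176
1 = 11606·143345 − 15101·110169
1 = −15101·253514 + 26707·143345
1 = 26707·396859 − 41808·253514
1 = −41808·6603258 + 695635·396859
So 396859·(695635) ≡ 1 (mod 6603258), giving 396859⁻¹ ≡ 695635.
x ≡ 396859⁻¹·5256426 ≡ 695635·5256426 ≡ 6386268 (mod 6603258).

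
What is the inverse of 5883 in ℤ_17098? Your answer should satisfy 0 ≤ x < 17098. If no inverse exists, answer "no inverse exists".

gcd(17098, 5883) by repeated division:
17098 = 2*5883 + 5332
5883 = 1*5332 + 551
5332 = 9*551 + 373
551 = 1*373 + 178
373 = 2*178 + 17
178 = 10*17 + 8
17 = 2*8 + 1
8 = 8*1 + 0
The gcd is 1. Working backward:
1 = 17 − 2·8
1 = −2·178 + 21·17
1 = 21·373 − 44·178
1 = −44·551 + 65·373
1 = 65·5332 − 629·551
1 = −629·5883 + 694·5332
1 = 694·17098 − 2017·5883
So 5883·(-2017) ≡ 1 (mod 17098), and -2017 ≡ 15081 (mod 17098).

15081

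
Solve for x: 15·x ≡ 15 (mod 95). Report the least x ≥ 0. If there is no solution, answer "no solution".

First find gcd(15, 95):
95 = 6·15 + 5
15 = 3·5 + 0
gcd = 5 and 5 | 15, so solutions exist. Divide through by 5: 3x ≡ 3 (mod 19).
Now find 3⁻¹ mod 19:
19 = 6*3 + 1
3 = 3*1 + 0
Back-substitute:
1 = 19 − 6·3
So 3·(-6) ≡ 1 (mod 19), i.e. 3⁻¹ ≡ 13.
Then x ≡ 13·3 ≡ 1 (mod 19); the smallest non-negative solution is x = 1.

1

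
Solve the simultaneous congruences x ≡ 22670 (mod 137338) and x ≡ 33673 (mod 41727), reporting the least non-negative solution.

Write x = 22670 + 137338·k. Then 137338·k ≡ 33673 − 22670 ≡ 11003 (mod 41727).
Need 137338⁻¹ mod 41727. Extended Euclid on (41727, 12157):
41727 = 3×12157 + 5256
12157 = 2×5256 + 1645
5256 = 3×1645 + 321
1645 = 5×321 + 40
321 = 8×40 + 1
40 = 40×1 + 0
Back-substitute:
1 = 321 − 8·40
1 = −8·1645 + 41·321
1 = 41·5256 − 131·1645
1 = −131·12157 + 303·5256
1 = 303·41727 − 1040·12157
137338⁻¹ ≡ 40687 (mod 41727), so k ≡ 40687·11003 ≡ 31805 (mod 41727).
x = 22670 + 137338·31805 = 4368057760.

4368057760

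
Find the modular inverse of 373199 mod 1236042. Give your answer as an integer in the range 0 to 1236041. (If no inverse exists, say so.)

Apply the Euclidean algorithm to 1236042 and 373199:
1236042 = 3×373199 + 116445
373199 = 3×116445 + 23864
116445 = 4×23864 + 20989
23864 = 1×20989 + 2875
20989 = 7×2875 + 864
2875 = 3×864 + 283
864 = 3×283 + 15
283 = 18×15 + 13
15 = 1×13 + 2
13 = 6×2 + 1
2 = 2×1 + 0
Since gcd(373199, 1236042) = 1, back-substitute to write 1 as a combination:
1 = 13 − 6·2
1 = −6·15 + 7·13
1 = 7·283 − 132·15
1 = −132·864 + 403·283
1 = 403·2875 − 1341·864
1 = −1341·20989 + 9790·2875
1 = 9790·23864 − 11131·20989
1 = −11131·116445 + 54314·23864
1 = 54314·373199 − 174073·116445
1 = −174073·1236042 + 576533·373199
So 373199·576533 ≡ 1 (mod 1236042).

576533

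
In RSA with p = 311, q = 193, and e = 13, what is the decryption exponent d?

9157

φ(n) = (p−1)(q−1) = 310·192 = 59520.
Need d with 13·d ≡ 1 (mod 59520). Apply the extended Euclidean algorithm:
59520 = 4578·13 + 6
13 = 2·6 + 1
6 = 6·1 + 0
Back-substitute:
1 = 13 − 2·6
1 = −2·59520 + 9157·13
So 13·9157 ≡ 1 (mod 59520), hence d = 9157.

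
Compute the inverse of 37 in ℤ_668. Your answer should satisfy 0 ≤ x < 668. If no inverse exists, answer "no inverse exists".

Apply the Euclidean algorithm to 668 and 37:
668 = 18×37 + 2
37 = 18×2 + 1
2 = 2×1 + 0
Since gcd(37, 668) = 1, back-substitute to write 1 as a combination:
1 = 37 − 18·2
1 = −18·668 + 325·37
So 37·325 ≡ 1 (mod 668).

325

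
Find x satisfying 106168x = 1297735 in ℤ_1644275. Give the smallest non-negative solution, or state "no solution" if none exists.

First find gcd(106168, 1644275):
1644275 = 15·106168 + 51755
106168 = 2·51755 + 2658
51755 = 19·2658 + 1253
2658 = 2·1253 + 152
1253 = 8·152 + 37
152 = 4·37 + 4
37 = 9·4 + 1
4 = 4·1 + 0
gcd = 1, so a unique solution mod 1644275 exists.
Back-substitute for the Bézout coefficients:
1 = 37 − 9·4
1 = −9·152 + 37·37
1 = 37·1253 − 305·152
1 = −305·2658 + 647·1253
1 = 647·51755 − 12598·2658
1 = −12598·106168 + 25843·51755
1 = 25843·1644275 − 400243·106168
So 106168·(-400243) ≡ 1 (mod 1644275), giving 106168⁻¹ ≡ 1244032.
x ≡ 106168⁻¹·1297735 ≡ 1244032·1297735 ≡ 680145 (mod 1644275).

680145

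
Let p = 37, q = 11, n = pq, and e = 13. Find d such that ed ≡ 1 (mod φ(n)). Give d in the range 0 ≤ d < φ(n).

φ(n) = (p−1)(q−1) = 36·10 = 360.
Need d with 13·d ≡ 1 (mod 360). Apply the extended Euclidean algorithm:
360 = 27×13 + 9
13 = 1×9 + 4
9 = 2×4 + 1
4 = 4×1 + 0
Back-substitute:
1 = 9 − 2·4
1 = −2·13 + 3·9
1 = 3·360 − 83·13
So 13·(-83) ≡ 1 (mod 360), hence d ≡ -83 ≡ 277 (mod 360).

277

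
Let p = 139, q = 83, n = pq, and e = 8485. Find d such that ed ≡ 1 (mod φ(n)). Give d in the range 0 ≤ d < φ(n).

φ(n) = (p−1)(q−1) = 138·82 = 11316.
Need d with 8485·d ≡ 1 (mod 11316). Apply the extended Euclidean algorithm:
11316 = 1*8485 + 2831
8485 = 2*2831 + 2823
2831 = 1*2823 + 8
2823 = 352*8 + 7
8 = 1*7 + 1
7 = 7*1 + 0
Back-substitute:
1 = 8 − 7
1 = −2823 + 353·8
1 = 353·2831 − 354·2823
1 = −354·8485 + 1061·2831
1 = 1061·11316 − 1415·8485
So 8485·(-1415) ≡ 1 (mod 11316), hence d ≡ -1415 ≡ 9901 (mod 11316).

9901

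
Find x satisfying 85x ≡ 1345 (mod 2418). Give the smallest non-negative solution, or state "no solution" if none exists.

727

First find gcd(85, 2418):
2418 = 28×85 + 38
85 = 2×38 + 9
38 = 4×9 + 2
9 = 4×2 + 1
2 = 2×1 + 0
gcd = 1, so a unique solution mod 2418 exists.
Back-substitute for the Bézout coefficients:
1 = 9 − 4·2
1 = −4·38 + 17·9
1 = 17·85 − 38·38
1 = −38·2418 + 1081·85
So 85·(1081) ≡ 1 (mod 2418), giving 85⁻¹ ≡ 1081.
x ≡ 85⁻¹·1345 ≡ 1081·1345 ≡ 727 (mod 2418).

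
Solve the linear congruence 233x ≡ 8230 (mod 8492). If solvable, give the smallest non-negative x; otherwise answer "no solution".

First find gcd(233, 8492):
8492 = 36·233 + 104
233 = 2·104 + 25
104 = 4·25 + 4
25 = 6·4 + 1
4 = 4·1 + 0
gcd = 1, so a unique solution mod 8492 exists.
Back-substitute for the Bézout coefficients:
1 = 25 − 6·4
1 = −6·104 + 25·25
1 = 25·233 − 56·104
1 = −56·8492 + 2041·233
So 233·(2041) ≡ 1 (mod 8492), giving 233⁻¹ ≡ 2041.
x ≡ 233⁻¹·8230 ≡ 2041·8230 ≡ 254 (mod 8492).

254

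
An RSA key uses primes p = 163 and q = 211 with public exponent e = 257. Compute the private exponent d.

23033

φ(n) = (p−1)(q−1) = 162·210 = 34020.
Need d with 257·d ≡ 1 (mod 34020). Apply the extended Euclidean algorithm:
34020 = 132·257 + 96
257 = 2·96 + 65
96 = 1·65 + 31
65 = 2·31 + 3
31 = 10·3 + 1
3 = 3·1 + 0
Back-substitute:
1 = 31 − 10·3
1 = −10·65 + 21·31
1 = 21·96 − 31·65
1 = −31·257 + 83·96
1 = 83·34020 − 10987·257
So 257·(-10987) ≡ 1 (mod 34020), hence d ≡ -10987 ≡ 23033 (mod 34020).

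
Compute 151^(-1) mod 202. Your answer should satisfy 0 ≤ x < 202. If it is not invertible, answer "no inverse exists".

Run Euclid on (202, 151):
202 = 1*151 + 51
151 = 2*51 + 49
51 = 1*49 + 2
49 = 24*2 + 1
2 = 2*1 + 0
gcd = 1, so the inverse exists. Back-substitute:
1 = 49 − 24·2
1 = −24·51 + 25·49
1 = 25·151 − 74·51
1 = −74·202 + 99·151
So 151·99 ≡ 1 (mod 202).

99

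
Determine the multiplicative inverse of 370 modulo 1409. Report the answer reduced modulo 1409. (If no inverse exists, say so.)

1032

Run Euclid on (1409, 370):
1409 = 3×370 + 299
370 = 1×299 + 71
299 = 4×71 + 15
71 = 4×15 + 11
15 = 1×11 + 4
11 = 2×4 + 3
4 = 1×3 + 1
3 = 3×1 + 0
The gcd is 1. Working backward:
1 = 4 − 3
1 = −11 + 3·4
1 = 3·15 − 4·11
1 = −4·71 + 19·15
1 = 19·299 − 80·71
1 = −80·370 + 99·299
1 = 99·1409 − 377·370
So 370·(-377) ≡ 1 (mod 1409), and -377 ≡ 1032 (mod 1409).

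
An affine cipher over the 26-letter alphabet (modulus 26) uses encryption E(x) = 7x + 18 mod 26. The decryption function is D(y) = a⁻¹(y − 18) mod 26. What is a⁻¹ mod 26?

Extended Euclidean algorithm:
26 = 3·7 + 5
7 = 1·5 + 2
5 = 2·2 + 1
2 = 2·1 + 0
The gcd is 1. Working backward:
1 = 5 − 2·2
1 = −2·7 + 3·5
1 = 3·26 − 11·7
Hence 7⁻¹ ≡ -11 ≡ 15 (mod 26).

15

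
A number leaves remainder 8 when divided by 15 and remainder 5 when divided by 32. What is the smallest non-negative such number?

293

Write x = 8 + 15·k. Then 15·k ≡ 5 − 8 ≡ 29 (mod 32).
Need 15⁻¹ mod 32. Extended Euclid on (32, 15):
32 = 2*15 + 2
15 = 7*2 + 1
2 = 2*1 + 0
Back-substitute:
1 = 15 − 7·2
1 = −7·32 + 15·15
15⁻¹ ≡ 15 (mod 32), so k ≡ 15·29 ≡ 19 (mod 32).
x = 8 + 15·19 = 293.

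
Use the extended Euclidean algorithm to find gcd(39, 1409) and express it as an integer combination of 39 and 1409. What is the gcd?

1

Repeated division:
1409 = 36*39 + 5
39 = 7*5 + 4
5 = 1*4 + 1
4 = 4*1 + 0
gcd(39, 1409) = 1.
Back-substituting:
1 = 5 − 4
1 = −39 + 8·5
1 = 8·1409 − 289·39
So 1 = (8)·1409 + (-289)·39.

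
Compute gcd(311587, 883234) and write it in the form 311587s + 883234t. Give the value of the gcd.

Apply Euclid's algorithm to 883234 and 311587:
883234 = 2·311587 + 260060
311587 = 1·260060 + 51527
260060 = 5·51527 + 2425
51527 = 21·2425 + 602
2425 = 4·602 + 17
602 = 35·17 + 7
17 = 2·7 + 3
7 = 2·3 + 1
3 = 3·1 + 0
gcd(311587, 883234) = 1.
Back-substituting:
1 = 7 − 2·3
1 = −2·17 + 5·7
1 = 5·602 − 177·17
1 = −177·2425 + 713·602
1 = 713·51527 − 15150·2425
1 = −15150·260060 + 76463·51527
1 = 76463·311587 − 91613·260060
1 = −91613·883234 + 259689·311587
So 1 = (-91613)·883234 + (259689)·311587.

1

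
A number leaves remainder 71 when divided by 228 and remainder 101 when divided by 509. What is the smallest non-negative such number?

76451

Write x = 71 + 228·k. Then 228·k ≡ 101 − 71 ≡ 30 (mod 509).
Need 228⁻¹ mod 509. Extended Euclid on (509, 228):
509 = 2*228 + 53
228 = 4*53 + 16
53 = 3*16 + 5
16 = 3*5 + 1
5 = 5*1 + 0
Back-substitute:
1 = 16 − 3·5
1 = −3·53 + 10·16
1 = 10·228 − 43·53
1 = −43·509 + 96·228
228⁻¹ ≡ 96 (mod 509), so k ≡ 96·30 ≡ 335 (mod 509).
x = 71 + 228·335 = 76451.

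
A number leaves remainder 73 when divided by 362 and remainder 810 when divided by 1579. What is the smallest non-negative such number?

Write x = 73 + 362·k. Then 362·k ≡ 810 − 73 ≡ 737 (mod 1579).
Need 362⁻¹ mod 1579. Extended Euclid on (1579, 362):
1579 = 4·362 + 131
362 = 2·131 + 100
131 = 1·100 + 31
100 = 3·31 + 7
31 = 4·7 + 3
7 = 2·3 + 1
3 = 3·1 + 0
Back-substitute:
1 = 7 − 2·3
1 = −2·31 + 9·7
1 = 9·100 − 29·31
1 = −29·131 + 38·100
1 = 38·362 − 105·131
1 = −105·1579 + 458·362
362⁻¹ ≡ 458 (mod 1579), so k ≡ 458·737 ≡ 1219 (mod 1579).
x = 73 + 362·1219 = 441351.

441351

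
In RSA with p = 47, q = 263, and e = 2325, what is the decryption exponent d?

6153

φ(n) = (p−1)(q−1) = 46·262 = 12052.
Need d with 2325·d ≡ 1 (mod 12052). Apply the extended Euclidean algorithm:
12052 = 5·2325 + 427
2325 = 5·427 + 190
427 = 2·190 + 47
190 = 4·47 + 2
47 = 23·2 + 1
2 = 2·1 + 0
Back-substitute:
1 = 47 − 23·2
1 = −23·190 + 93·47
1 = 93·427 − 209·190
1 = −209·2325 + 1138·427
1 = 1138·12052 − 5899·2325
So 2325·(-5899) ≡ 1 (mod 12052), hence d ≡ -5899 ≡ 6153 (mod 12052).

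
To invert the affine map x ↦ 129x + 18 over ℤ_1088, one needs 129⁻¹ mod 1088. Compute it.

Run Euclid on (1088, 129):
1088 = 8·129 + 56
129 = 2·56 + 17
56 = 3·17 + 5
17 = 3·5 + 2
5 = 2·2 + 1
2 = 2·1 + 0
Since gcd(129, 1088) = 1, back-substitute to write 1 as a combination:
1 = 5 − 2·2
1 = −2·17 + 7·5
1 = 7·56 − 23·17
1 = −23·129 + 53·56
1 = 53·1088 − 447·129
Thus 129·(-447) ≡ 1 (mod 1088); reducing, -447 mod 1088 = 641.

641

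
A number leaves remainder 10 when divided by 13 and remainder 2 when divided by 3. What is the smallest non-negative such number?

Write x = 10 + 13·k. Then 13·k ≡ 2 − 10 ≡ 1 (mod 3).
Need 13⁻¹ mod 3. Extended Euclid on (3, 1):
3 = 3×1 + 0
13⁻¹ ≡ 1 (mod 3), so k ≡ 1·1 ≡ 1 (mod 3).
x = 10 + 13·1 = 23.

23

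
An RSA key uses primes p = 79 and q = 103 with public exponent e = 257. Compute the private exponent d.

5789

φ(n) = (p−1)(q−1) = 78·102 = 7956.
Need d with 257·d ≡ 1 (mod 7956). Apply the extended Euclidean algorithm:
7956 = 30·257 + 246
257 = 1·246 + 11
246 = 22·11 + 4
11 = 2·4 + 3
4 = 1·3 + 1
3 = 3·1 + 0
Back-substitute:
1 = 4 − 3
1 = −11 + 3·4
1 = 3·246 − 67·11
1 = −67·257 + 70·246
1 = 70·7956 − 2167·257
So 257·(-2167) ≡ 1 (mod 7956), hence d ≡ -2167 ≡ 5789 (mod 7956).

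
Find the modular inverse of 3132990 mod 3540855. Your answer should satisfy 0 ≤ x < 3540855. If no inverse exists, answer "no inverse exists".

no inverse exists

Euclidean algorithm on 3540855, 3132990:
3540855 = 1·3132990 + 407865
3132990 = 7·407865 + 277935
407865 = 1·277935 + 129930
277935 = 2·129930 + 18075
129930 = 7·18075 + 3405
18075 = 5·3405 + 1050
3405 = 3·1050 + 255
1050 = 4·255 + 30
255 = 8·30 + 15
30 = 2·15 + 0
The gcd is 15, not 1, hence no inverse exists.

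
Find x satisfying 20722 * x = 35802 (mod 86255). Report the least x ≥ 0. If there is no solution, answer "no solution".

726

First find gcd(20722, 86255):
86255 = 4·20722 + 3367
20722 = 6·3367 + 520
3367 = 6·520 + 247
520 = 2·247 + 26
247 = 9·26 + 13
26 = 2·13 + 0
gcd = 13 and 13 | 35802, so solutions exist. Divide through by 13: 1594x ≡ 2754 (mod 6635).
Now find 1594⁻¹ mod 6635:
6635 = 4*1594 + 259
1594 = 6*259 + 40
259 = 6*40 + 19
40 = 2*19 + 2
19 = 9*2 + 1
2 = 2*1 + 0
Back-substitute:
1 = 19 − 9·2
1 = −9·40 + 19·19
1 = 19·259 − 123·40
1 = −123·1594 + 757·259
1 = 757·6635 − 3151·1594
So 1594·(-3151) ≡ 1 (mod 6635), i.e. 1594⁻¹ ≡ 3484.
Then x ≡ 3484·2754 ≡ 726 (mod 6635); the smallest non-negative solution is x = 726.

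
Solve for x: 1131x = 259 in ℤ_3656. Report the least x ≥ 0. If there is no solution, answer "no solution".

3097

First find gcd(1131, 3656):
3656 = 3×1131 + 263
1131 = 4×263 + 79
263 = 3×79 + 26
79 = 3×26 + 1
26 = 26×1 + 0
gcd = 1, so a unique solution mod 3656 exists.
Back-substitute for the Bézout coefficients:
1 = 79 − 3·26
1 = −3·263 + 10·79
1 = 10·1131 − 43·263
1 = −43·3656 + 139·1131
So 1131·(139) ≡ 1 (mod 3656), giving 1131⁻¹ ≡ 139.
x ≡ 1131⁻¹·259 ≡ 139·259 ≡ 3097 (mod 3656).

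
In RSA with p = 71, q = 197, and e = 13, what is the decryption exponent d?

5277

φ(n) = (p−1)(q−1) = 70·196 = 13720.
Need d with 13·d ≡ 1 (mod 13720). Apply the extended Euclidean algorithm:
13720 = 1055*13 + 5
13 = 2*5 + 3
5 = 1*3 + 2
3 = 1*2 + 1
2 = 2*1 + 0
Back-substitute:
1 = 3 − 2
1 = −5 + 2·3
1 = 2·13 − 5·5
1 = −5·13720 + 5277·13
So 13·5277 ≡ 1 (mod 13720), hence d = 5277.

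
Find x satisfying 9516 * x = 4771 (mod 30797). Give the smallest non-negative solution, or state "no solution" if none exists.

First find gcd(9516, 30797):
30797 = 3*9516 + 2249
9516 = 4*2249 + 520
2249 = 4*520 + 169
520 = 3*169 + 13
169 = 13*13 + 0
gcd = 13 and 13 | 4771, so solutions exist. Divide through by 13: 732x ≡ 367 (mod 2369).
Now find 732⁻¹ mod 2369:
2369 = 3·732 + 173
732 = 4·173 + 40
173 = 4·40 + 13
40 = 3·13 + 1
13 = 13·1 + 0
Back-substitute:
1 = 40 − 3·13
1 = −3·173 + 13·40
1 = 13·732 − 55·173
1 = −55·2369 + 178·732
So 732⁻¹ ≡ 178 (mod 2369).
Then x ≡ 178·367 ≡ 1363 (mod 2369); the smallest non-negative solution is x = 1363.

1363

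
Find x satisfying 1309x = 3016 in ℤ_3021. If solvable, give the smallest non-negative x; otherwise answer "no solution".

First find gcd(1309, 3021):
3021 = 2×1309 + 403
1309 = 3×403 + 100
403 = 4×100 + 3
100 = 33×3 + 1
3 = 3×1 + 0
gcd = 1, so a unique solution mod 3021 exists.
Back-substitute for the Bézout coefficients:
1 = 100 − 33·3
1 = −33·403 + 133·100
1 = 133·1309 − 432·403
1 = −432·3021 + 997·1309
So 1309·(997) ≡ 1 (mod 3021), giving 1309⁻¹ ≡ 997.
x ≡ 1309⁻¹·3016 ≡ 997·3016 ≡ 1057 (mod 3021).

1057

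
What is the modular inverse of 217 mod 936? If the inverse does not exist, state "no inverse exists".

289

Extended Euclidean algorithm:
936 = 4*217 + 68
217 = 3*68 + 13
68 = 5*13 + 3
13 = 4*3 + 1
3 = 3*1 + 0
gcd = 1, so the inverse exists. Back-substitute:
1 = 13 − 4·3
1 = −4·68 + 21·13
1 = 21·217 − 67·68
1 = −67·936 + 289·217
So 217·289 ≡ 1 (mod 936).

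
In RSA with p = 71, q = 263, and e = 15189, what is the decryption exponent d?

φ(n) = (p−1)(q−1) = 70·262 = 18340.
Need d with 15189·d ≡ 1 (mod 18340). Apply the extended Euclidean algorithm:
18340 = 1·15189 + 3151
15189 = 4·3151 + 2585
3151 = 1·2585 + 566
2585 = 4·566 + 321
566 = 1·321 + 245
321 = 1·245 + 76
245 = 3·76 + 17
76 = 4·17 + 8
17 = 2·8 + 1
8 = 8·1 + 0
Back-substitute:
1 = 17 − 2·8
1 = −2·76 + 9·17
1 = 9·245 − 29·76
1 = −29·321 + 38·245
1 = 38·566 − 67·321
1 = −67·2585 + 306·566
1 = 306·3151 − 373·2585
1 = −373·15189 + 1798·3151
1 = 1798·18340 − 2171·15189
So 15189·(-2171) ≡ 1 (mod 18340), hence d ≡ -2171 ≡ 16169 (mod 18340).

16169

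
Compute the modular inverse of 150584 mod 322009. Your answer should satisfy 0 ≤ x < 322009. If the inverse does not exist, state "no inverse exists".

311657

Run Euclid on (322009, 150584):
322009 = 2×150584 + 20841
150584 = 7×20841 + 4697
20841 = 4×4697 + 2053
4697 = 2×2053 + 591
2053 = 3×591 + 280
591 = 2×280 + 31
280 = 9×31 + 1
31 = 31×1 + 0
Since gcd(150584, 322009) = 1, back-substitute to write 1 as a combination:
1 = 280 − 9·31
1 = −9·591 + 19·280
1 = 19·2053 − 66·591
1 = −66·4697 + 151·2053
1 = 151·20841 − 670·4697
1 = −670·150584 + 4841·20841
1 = 4841·322009 − 10352·150584
Thus 150584·(-10352) ≡ 1 (mod 322009); reducing, -10352 mod 322009 = 311657.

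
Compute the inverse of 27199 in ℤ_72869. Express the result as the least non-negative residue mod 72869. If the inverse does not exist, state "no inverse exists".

14502

gcd(72869, 27199) by repeated division:
72869 = 2·27199 + 18471
27199 = 1·18471 + 8728
18471 = 2·8728 + 1015
8728 = 8·1015 + 608
1015 = 1·608 + 407
608 = 1·407 + 201
407 = 2·201 + 5
201 = 40·5 + 1
5 = 5·1 + 0
The gcd is 1. Working backward:
1 = 201 − 40·5
1 = −40·407 + 81·201
1 = 81·608 − 121·407
1 = −121·1015 + 202·608
1 = 202·8728 − 1737·1015
1 = −1737·18471 + 3676·8728
1 = 3676·27199 − 5413·18471
1 = −5413·72869 + 14502·27199
So 27199·14502 ≡ 1 (mod 72869).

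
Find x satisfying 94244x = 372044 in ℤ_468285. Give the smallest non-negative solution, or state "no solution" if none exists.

First find gcd(94244, 468285):
468285 = 4×94244 + 91309
94244 = 1×91309 + 2935
91309 = 31×2935 + 324
2935 = 9×324 + 19
324 = 17×19 + 1
19 = 19×1 + 0
gcd = 1, so a unique solution mod 468285 exists.
Back-substitute for the Bézout coefficients:
1 = 324 − 17·19
1 = −17·2935 + 154·324
1 = 154·91309 − 4791·2935
1 = −4791·94244 + 4945·91309
1 = 4945·468285 − 24571·94244
So 94244·(-24571) ≡ 1 (mod 468285), giving 94244⁻¹ ≡ 443714.
x ≡ 94244⁻¹·372044 ≡ 443714·372044 ≡ 366646 (mod 468285).

366646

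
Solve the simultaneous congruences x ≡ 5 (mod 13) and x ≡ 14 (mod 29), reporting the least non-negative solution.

Write x = 5 + 13·k. Then 13·k ≡ 14 − 5 ≡ 9 (mod 29).
Need 13⁻¹ mod 29. Extended Euclid on (29, 13):
29 = 2*13 + 3
13 = 4*3 + 1
3 = 3*1 + 0
Back-substitute:
1 = 13 − 4·3
1 = −4·29 + 9·13
13⁻¹ ≡ 9 (mod 29), so k ≡ 9·9 ≡ 23 (mod 29).
x = 5 + 13·23 = 304.

304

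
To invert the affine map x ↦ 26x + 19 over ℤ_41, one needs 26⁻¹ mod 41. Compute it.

Extended Euclidean algorithm:
41 = 1×26 + 15
26 = 1×15 + 11
15 = 1×11 + 4
11 = 2×4 + 3
4 = 1×3 + 1
3 = 3×1 + 0
The gcd is 1. Working backward:
1 = 4 − 3
1 = −11 + 3·4
1 = 3·15 − 4·11
1 = −4·26 + 7·15
1 = 7·41 − 11·26
Hence 26⁻¹ ≡ -11 ≡ 30 (mod 41).

30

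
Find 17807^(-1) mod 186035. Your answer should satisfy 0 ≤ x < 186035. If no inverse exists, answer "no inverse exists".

11398

Apply the Euclidean algorithm to 186035 and 17807:
186035 = 10·17807 + 7965
17807 = 2·7965 + 1877
7965 = 4·1877 + 457
1877 = 4·457 + 49
457 = 9·49 + 16
49 = 3·16 + 1
16 = 16·1 + 0
Since gcd(17807, 186035) = 1, back-substitute to write 1 as a combination:
1 = 49 − 3·16
1 = −3·457 + 28·49
1 = 28·1877 − 115·457
1 = −115·7965 + 488·1877
1 = 488·17807 − 1091·7965
1 = −1091·186035 + 11398·17807
So 17807·11398 ≡ 1 (mod 186035).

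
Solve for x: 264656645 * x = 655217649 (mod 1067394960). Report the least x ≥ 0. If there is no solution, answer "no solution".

gcd(264656645, 1067394960):
1067394960 = 4×264656645 + 8768380
264656645 = 30×8768380 + 1605245
8768380 = 5×1605245 + 742155
1605245 = 2×742155 + 120935
742155 = 6×120935 + 16545
120935 = 7×16545 + 5120
16545 = 3×5120 + 1185
5120 = 4×1185 + 380
1185 = 3×380 + 45
380 = 8×45 + 20
45 = 2×20 + 5
20 = 4×5 + 0
gcd = 5, but 5 ∤ 655217649, so the congruence has no solution.

no solution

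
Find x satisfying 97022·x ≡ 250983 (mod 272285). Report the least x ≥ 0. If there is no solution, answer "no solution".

First find gcd(97022, 272285):
272285 = 2*97022 + 78241
97022 = 1*78241 + 18781
78241 = 4*18781 + 3117
18781 = 6*3117 + 79
3117 = 39*79 + 36
79 = 2*36 + 7
36 = 5*7 + 1
7 = 7*1 + 0
gcd = 1, so a unique solution mod 272285 exists.
Back-substitute for the Bézout coefficients:
1 = 36 − 5·7
1 = −5·79 + 11·36
1 = 11·3117 − 434·79
1 = −434·18781 + 2615·3117
1 = 2615·78241 − 10894·18781
1 = −10894·97022 + 13509·78241
1 = 13509·272285 − 37912·97022
So 97022·(-37912) ≡ 1 (mod 272285), giving 97022⁻¹ ≡ 234373.
x ≡ 97022⁻¹·250983 ≡ 234373·250983 ≡ 4114 (mod 272285).

4114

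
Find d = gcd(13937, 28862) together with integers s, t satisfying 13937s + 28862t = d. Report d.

Euclidean algorithm:
28862 = 2*13937 + 988
13937 = 14*988 + 105
988 = 9*105 + 43
105 = 2*43 + 19
43 = 2*19 + 5
19 = 3*5 + 4
5 = 1*4 + 1
4 = 4*1 + 0
gcd(13937, 28862) = 1.
Express as a combination:
1 = 5 − 4
1 = −19 + 4·5
1 = 4·43 − 9·19
1 = −9·105 + 22·43
1 = 22·988 − 207·105
1 = −207·13937 + 2920·988
1 = 2920·28862 − 6047·13937
So 1 = (2920)·28862 + (-6047)·13937.

1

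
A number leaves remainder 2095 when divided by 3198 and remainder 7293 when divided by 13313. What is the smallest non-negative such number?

35339995

Write x = 2095 + 3198·k. Then 3198·k ≡ 7293 − 2095 ≡ 5198 (mod 13313).
Need 3198⁻¹ mod 13313. Extended Euclid on (13313, 3198):
13313 = 4×3198 + 521
3198 = 6×521 + 72
521 = 7×72 + 17
72 = 4×17 + 4
17 = 4×4 + 1
4 = 4×1 + 0
Back-substitute:
1 = 17 − 4·4
1 = −4·72 + 17·17
1 = 17·521 − 123·72
1 = −123·3198 + 755·521
1 = 755·13313 − 3143·3198
3198⁻¹ ≡ 10170 (mod 13313), so k ≡ 10170·5198 ≡ 11050 (mod 13313).
x = 2095 + 3198·11050 = 35339995.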